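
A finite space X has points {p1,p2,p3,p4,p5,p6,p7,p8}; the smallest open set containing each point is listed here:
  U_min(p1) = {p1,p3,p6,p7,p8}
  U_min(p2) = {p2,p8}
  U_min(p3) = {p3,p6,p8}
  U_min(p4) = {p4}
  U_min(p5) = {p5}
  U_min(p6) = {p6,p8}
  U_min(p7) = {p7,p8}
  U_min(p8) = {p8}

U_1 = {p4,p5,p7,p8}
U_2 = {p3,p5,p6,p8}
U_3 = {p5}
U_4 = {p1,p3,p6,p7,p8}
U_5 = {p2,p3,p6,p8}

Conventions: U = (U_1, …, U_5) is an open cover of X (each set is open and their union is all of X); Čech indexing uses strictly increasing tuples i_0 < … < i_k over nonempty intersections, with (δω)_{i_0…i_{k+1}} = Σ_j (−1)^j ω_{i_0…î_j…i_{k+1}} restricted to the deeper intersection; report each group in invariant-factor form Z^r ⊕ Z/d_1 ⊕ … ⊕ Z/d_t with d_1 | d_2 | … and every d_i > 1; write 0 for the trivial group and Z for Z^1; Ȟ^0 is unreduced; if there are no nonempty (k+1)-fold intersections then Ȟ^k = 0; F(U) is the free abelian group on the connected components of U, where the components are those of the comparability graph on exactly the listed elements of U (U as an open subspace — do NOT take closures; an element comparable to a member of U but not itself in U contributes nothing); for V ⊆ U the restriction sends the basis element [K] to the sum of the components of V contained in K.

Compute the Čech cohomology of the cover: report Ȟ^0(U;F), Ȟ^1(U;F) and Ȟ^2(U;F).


Ȟ^0 = Z^3; Ȟ^1 = 0; Ȟ^2 = 0

nonempty overlaps:
  U12={p5,p8} U13={p5} U14={p7,p8} U15={p8} U23={p5} U24={p3,p6,p8} U25={p3,p6,p8} U45={p3,p6,p8}
  U123={p5} U124={p8} U125={p8} U145={p8} U245={p3,p6,p8}
  U1245={p8}
components per intersection:
  U1: {p4} {p5} {p7,p8}
  U2: {p3,p6,p8} {p5}
  U3: {p5}
  U4: {p1,p3,p6,p7,p8}
  U5: {p2,p3,p6,p8}
  U12: {p5} {p8}
  U13: {p5}
  U14: {p7,p8}
  U15: {p8}
  U23: {p5}
  U24: {p3,p6,p8}
  U25: {p3,p6,p8}
  U45: {p3,p6,p8}
  U123: {p5}
  U124: {p8}
  U125: {p8}
  U145: {p8}
  U245: {p3,p6,p8}
  U1245: {p8}
C dims 8,9,5,1; δ0: rk 5, SNF 1^5; δ1: rk 4, SNF 1^4; δ2: rk 1, SNF 1^1
degree 0: 8−5−0 = 3 → Ȟ^0 ≅ Z^3
degree 1: 9−4−5 = 0 → Ȟ^1 ≅ 0
degree 2: 5−1−4 = 0 → Ȟ^2 ≅ 0


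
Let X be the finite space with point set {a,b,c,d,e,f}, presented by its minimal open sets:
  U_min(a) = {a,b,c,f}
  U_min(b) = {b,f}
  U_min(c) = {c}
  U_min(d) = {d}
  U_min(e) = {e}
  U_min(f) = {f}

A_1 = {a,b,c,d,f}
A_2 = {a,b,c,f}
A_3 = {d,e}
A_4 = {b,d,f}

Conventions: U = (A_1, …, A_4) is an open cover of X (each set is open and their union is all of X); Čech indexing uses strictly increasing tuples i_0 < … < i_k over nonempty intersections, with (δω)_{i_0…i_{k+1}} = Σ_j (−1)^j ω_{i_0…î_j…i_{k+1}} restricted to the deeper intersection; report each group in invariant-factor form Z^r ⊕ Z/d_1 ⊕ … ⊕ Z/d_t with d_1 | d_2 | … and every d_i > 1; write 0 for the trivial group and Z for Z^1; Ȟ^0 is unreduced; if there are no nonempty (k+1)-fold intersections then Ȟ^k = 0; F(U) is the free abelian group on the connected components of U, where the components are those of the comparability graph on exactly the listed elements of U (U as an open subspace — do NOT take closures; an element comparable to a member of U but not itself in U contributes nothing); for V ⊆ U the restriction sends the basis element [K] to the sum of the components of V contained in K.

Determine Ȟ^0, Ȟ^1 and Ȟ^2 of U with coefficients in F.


nonempty intersections:
  A12={a,b,c,f} A13={d} A14={b,d,f} A24={b,f} A34={d}
  A124={b,f} A134={d}
components per intersection:
  A1: {a,b,c,f} {d}
  A2: {a,b,c,f}
  A3: {d} {e}
  A4: {b,f} {d}
  A12: {a,b,c,f}
  A13: {d}
  A14: {b,f} {d}
  A24: {b,f}
  A34: {d}
  A124: {b,f}
  A134: {d}
C dims 7,6,2; δ0: rk 4, SNF 1^4; δ1: rk 2, SNF 1^2
Ȟ^0: (7−4)−0=3 ⇒ Z^3
Ȟ^1: (6−2)−4=0 ⇒ 0
Ȟ^2: (2−0)−2=0 ⇒ 0

Ȟ^0 = Z^3, Ȟ^1 = 0 and Ȟ^2 = 0


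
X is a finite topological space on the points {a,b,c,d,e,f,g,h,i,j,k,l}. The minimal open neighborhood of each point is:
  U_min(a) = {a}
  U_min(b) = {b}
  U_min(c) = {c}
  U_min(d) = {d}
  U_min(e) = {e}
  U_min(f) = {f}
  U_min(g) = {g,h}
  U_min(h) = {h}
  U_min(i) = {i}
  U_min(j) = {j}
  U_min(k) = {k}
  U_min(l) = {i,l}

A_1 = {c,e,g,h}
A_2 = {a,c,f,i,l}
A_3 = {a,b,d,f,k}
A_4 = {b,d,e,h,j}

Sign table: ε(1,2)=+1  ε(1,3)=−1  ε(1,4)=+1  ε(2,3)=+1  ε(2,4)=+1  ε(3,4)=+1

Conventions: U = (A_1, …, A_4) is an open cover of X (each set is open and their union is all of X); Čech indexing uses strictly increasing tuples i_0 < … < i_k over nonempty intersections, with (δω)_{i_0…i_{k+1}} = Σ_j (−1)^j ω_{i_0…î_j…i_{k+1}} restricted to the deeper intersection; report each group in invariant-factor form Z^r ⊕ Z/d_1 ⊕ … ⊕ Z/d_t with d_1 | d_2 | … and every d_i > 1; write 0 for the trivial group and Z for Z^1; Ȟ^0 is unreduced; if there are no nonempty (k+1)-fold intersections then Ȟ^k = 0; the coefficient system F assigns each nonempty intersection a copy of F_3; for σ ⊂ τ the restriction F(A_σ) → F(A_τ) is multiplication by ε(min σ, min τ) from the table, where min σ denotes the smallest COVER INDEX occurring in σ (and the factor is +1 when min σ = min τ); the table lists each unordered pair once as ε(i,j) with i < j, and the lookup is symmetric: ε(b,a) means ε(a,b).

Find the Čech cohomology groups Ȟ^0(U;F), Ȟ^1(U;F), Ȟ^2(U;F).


nerve of the cover:
  A12={c} A14={e,h} A23={a,f} A34={b,d}
C dims 4,4; δ0: rk_F3 3
Ȟ^0 = (4 − 3) − 0 = 1, so Ȟ^0 ≅ Z/3
Ȟ^1 = (4 − 0) − 3 = 1, so Ȟ^1 ≅ Z/3
Ȟ^2 = (0 − 0) − 0 = 0, so Ȟ^2 ≅ 0

Ȟ^0 ≅ Z/3; Ȟ^1 ≅ Z/3; Ȟ^2 ≅ 0


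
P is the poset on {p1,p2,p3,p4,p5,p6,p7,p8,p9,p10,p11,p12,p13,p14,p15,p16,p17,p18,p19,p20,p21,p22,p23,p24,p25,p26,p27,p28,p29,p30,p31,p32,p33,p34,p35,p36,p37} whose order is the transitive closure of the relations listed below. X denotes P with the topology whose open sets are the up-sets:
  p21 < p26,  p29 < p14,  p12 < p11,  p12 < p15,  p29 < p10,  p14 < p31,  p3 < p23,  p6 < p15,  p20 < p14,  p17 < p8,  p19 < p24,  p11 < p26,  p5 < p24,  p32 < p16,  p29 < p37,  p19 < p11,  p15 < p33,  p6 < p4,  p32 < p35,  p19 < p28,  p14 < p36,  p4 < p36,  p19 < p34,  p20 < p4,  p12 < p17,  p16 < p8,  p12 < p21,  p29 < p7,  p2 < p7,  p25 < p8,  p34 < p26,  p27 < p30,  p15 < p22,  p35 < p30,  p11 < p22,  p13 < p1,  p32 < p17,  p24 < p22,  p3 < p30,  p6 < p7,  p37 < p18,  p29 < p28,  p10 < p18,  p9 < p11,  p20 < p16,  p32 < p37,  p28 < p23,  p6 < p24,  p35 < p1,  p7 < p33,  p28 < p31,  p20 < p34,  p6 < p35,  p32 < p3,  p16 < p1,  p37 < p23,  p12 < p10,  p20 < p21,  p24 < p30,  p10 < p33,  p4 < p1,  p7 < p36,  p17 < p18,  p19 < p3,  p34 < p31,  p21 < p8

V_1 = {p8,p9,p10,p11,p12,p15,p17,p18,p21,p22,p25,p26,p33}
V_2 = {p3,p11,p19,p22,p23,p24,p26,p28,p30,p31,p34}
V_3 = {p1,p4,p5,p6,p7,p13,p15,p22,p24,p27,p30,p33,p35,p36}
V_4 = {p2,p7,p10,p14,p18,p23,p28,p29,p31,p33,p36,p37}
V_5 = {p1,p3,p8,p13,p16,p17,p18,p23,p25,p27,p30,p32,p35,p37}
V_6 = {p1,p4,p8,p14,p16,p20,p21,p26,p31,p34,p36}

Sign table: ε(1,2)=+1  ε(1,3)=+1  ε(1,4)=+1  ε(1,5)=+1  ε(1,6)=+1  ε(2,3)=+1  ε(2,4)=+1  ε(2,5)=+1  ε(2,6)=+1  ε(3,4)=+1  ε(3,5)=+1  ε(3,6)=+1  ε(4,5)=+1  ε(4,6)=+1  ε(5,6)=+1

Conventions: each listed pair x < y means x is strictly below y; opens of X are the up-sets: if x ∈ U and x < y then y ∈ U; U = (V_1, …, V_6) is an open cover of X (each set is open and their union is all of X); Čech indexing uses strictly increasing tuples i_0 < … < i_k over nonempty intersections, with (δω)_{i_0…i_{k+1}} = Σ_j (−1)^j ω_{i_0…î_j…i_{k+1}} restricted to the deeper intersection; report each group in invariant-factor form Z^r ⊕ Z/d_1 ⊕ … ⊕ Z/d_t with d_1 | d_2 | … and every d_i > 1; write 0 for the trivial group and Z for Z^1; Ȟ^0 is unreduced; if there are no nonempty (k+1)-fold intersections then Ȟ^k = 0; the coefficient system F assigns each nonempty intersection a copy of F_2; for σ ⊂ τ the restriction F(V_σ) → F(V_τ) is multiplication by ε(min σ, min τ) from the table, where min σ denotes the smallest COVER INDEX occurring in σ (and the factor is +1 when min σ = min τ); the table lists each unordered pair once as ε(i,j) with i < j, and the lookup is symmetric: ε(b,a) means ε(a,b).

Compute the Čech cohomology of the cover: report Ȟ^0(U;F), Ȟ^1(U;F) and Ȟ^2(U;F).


nerve of the cover:
  V12={p11,p22,p26} V13={p15,p22,p33} V14={p10,p18,p33} V15={p8,p17,p18,p25} V16={p8,p21,p26} V23={p22,p24,p30} V24={p23,p28,p31} V25={p3,p23,p30} V26={p26,p31,p34} V34={p7,p33,p36} V35={p1,p13,p27,p30,p35} V36={p1,p4,p36} V45={p18,p23,p37} V46={p14,p31,p36} V56={p1,p8,p16}
  V123={p22} V126={p26} V134={p33} V145={p18} V156={p8} V235={p30} V245={p23} V246={p31} V346={p36} V356={p1}
C dims 6,15,10; δ0: rk_F2 5; δ1: rk_F2 9
Ȟ^0 = (6 − 5) − 0 = 1, so Ȟ^0 ≅ Z/2
Ȟ^1 = (15 − 9) − 5 = 1, so Ȟ^1 ≅ Z/2
Ȟ^2 = (10 − 0) − 9 = 1, so Ȟ^2 ≅ Z/2

Ȟ^0 ≅ Z/2, Ȟ^1 ≅ Z/2, Ȟ^2 ≅ Z/2


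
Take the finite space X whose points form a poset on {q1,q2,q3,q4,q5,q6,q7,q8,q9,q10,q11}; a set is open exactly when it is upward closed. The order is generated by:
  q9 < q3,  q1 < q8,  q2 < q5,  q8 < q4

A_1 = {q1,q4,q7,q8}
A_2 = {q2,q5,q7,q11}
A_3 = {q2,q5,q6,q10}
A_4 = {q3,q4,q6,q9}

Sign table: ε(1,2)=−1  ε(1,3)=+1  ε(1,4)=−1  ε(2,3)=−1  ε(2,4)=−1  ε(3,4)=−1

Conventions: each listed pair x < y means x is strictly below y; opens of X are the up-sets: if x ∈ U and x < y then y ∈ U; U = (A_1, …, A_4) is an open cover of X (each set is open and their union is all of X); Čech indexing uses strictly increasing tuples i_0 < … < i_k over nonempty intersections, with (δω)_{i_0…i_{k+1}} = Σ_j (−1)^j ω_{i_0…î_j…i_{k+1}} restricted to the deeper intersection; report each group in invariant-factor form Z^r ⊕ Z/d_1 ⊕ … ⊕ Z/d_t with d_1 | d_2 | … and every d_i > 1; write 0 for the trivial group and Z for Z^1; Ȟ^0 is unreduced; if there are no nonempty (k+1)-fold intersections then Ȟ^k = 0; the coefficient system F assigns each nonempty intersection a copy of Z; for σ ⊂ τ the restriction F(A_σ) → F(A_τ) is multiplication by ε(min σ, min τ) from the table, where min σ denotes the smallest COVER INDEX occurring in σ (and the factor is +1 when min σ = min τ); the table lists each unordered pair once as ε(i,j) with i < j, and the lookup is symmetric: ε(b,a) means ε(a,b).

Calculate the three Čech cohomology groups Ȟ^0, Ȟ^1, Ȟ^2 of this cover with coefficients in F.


Ȟ^0(U;F) ≅ Z, Ȟ^1(U;F) ≅ Z, Ȟ^2(U;F) ≅ 0

cover nerve:
  A12={q7} A14={q4} A23={q2,q5} A34={q6}
C dims 4,4; δ0: rk 3, SNF 1^3
Ȟ^0: (4−3)−0=1 ⇒ Z
Ȟ^1: (4−0)−3=1 ⇒ Z
Ȟ^2: (0−0)−0=0 ⇒ 0


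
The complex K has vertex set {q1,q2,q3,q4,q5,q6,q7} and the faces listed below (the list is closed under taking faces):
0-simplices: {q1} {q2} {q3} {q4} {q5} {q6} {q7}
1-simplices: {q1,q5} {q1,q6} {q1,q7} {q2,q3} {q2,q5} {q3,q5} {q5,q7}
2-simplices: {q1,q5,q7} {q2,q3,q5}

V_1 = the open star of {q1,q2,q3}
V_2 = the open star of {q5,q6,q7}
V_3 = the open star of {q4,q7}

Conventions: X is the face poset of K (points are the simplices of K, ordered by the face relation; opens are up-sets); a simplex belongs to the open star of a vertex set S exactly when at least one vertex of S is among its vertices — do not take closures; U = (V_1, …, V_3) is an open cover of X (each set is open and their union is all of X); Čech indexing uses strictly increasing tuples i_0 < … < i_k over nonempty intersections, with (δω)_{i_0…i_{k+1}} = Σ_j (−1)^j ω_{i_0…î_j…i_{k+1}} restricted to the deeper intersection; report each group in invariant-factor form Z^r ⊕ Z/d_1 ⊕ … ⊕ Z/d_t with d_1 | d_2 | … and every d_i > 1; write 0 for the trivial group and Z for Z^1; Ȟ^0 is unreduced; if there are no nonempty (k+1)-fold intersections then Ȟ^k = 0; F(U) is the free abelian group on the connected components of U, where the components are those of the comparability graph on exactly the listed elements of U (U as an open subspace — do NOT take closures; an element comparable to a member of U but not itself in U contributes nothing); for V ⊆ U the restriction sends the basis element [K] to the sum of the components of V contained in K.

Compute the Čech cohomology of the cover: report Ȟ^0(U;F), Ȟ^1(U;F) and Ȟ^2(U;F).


Ȟ^0(U;F) ≅ Z^2, Ȟ^1(U;F) ≅ 0 and Ȟ^2(U;F) ≅ 0

nonempty overlaps:
  V1={{q1},{q2},{q3},{q1,q5},{q1,q6},{q1,q7},{q2,q3},{q2,q5},{q3,q5},{q1,q5,q7},{q2,q3,q5}} V2={{q5},{q6},{q7},{q1,q5},{q1,q6},{q1,q7},{q2,q5},{q3,q5},{q5,q7},{q1,q5,q7},{q2,q3,q5}} V3={{q4},{q7},{q1,q7},{q5,q7},{q1,q5,q7}}
  V12={{q1,q5},{q1,q6},{q1,q7},{q2,q5},{q3,q5},{q1,q5,q7},{q2,q3,q5}} V13={{q1,q7},{q1,q5,q7}} V23={{q7},{q1,q7},{q5,q7},{q1,q5,q7}}
  V123={{q1,q7},{q1,q5,q7}}
components per intersection:
  V1: {{q1},{q1,q5},{q1,q6},{q1,q7},{q1,q5,q7}} {{q2},{q3},{q2,q3},{q2,q5},{q3,q5},{q2,q3,q5}}
  V2: {{q5},{q7},{q1,q5},{q1,q7},{q2,q5},{q3,q5},{q5,q7},{q1,q5,q7},{q2,q3,q5}} {{q6},{q1,q6}}
  V3: {{q4}} {{q7},{q1,q7},{q5,q7},{q1,q5,q7}}
  V12: {{q1,q5},{q1,q7},{q1,q5,q7}} {{q1,q6}} {{q2,q5},{q3,q5},{q2,q3,q5}}
  V13: {{q1,q7},{q1,q5,q7}}
  V23: {{q7},{q1,q7},{q5,q7},{q1,q5,q7}}
  V123: {{q1,q7},{q1,q5,q7}}
C dims 6,5,1; δ0: rk 4, SNF 1^4; δ1: rk 1, SNF 1^1
degree 0: 6−4−0 = 2 → Ȟ^0 ≅ Z^2
degree 1: 5−1−4 = 0 → Ȟ^1 ≅ 0
degree 2: 1−0−1 = 0 → Ȟ^2 ≅ 0


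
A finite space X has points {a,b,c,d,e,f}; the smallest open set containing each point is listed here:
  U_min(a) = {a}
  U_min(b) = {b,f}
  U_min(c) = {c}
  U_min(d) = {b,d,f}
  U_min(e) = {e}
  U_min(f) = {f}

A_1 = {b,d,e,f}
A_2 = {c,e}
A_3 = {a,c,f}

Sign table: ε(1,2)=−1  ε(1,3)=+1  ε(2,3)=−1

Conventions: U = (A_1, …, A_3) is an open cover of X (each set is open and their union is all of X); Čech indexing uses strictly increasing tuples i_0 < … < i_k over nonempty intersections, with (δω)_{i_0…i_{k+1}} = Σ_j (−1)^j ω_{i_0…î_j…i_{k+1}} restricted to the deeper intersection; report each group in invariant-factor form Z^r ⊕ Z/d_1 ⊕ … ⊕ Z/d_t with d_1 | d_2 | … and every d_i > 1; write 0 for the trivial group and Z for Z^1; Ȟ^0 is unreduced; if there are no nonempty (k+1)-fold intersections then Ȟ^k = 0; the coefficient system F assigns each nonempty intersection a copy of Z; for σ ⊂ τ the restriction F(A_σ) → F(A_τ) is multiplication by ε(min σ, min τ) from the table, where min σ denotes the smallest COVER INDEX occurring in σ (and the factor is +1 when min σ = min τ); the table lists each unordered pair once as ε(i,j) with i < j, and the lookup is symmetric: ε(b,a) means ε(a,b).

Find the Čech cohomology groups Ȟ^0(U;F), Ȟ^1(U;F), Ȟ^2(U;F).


intersection data:
  A12={e} A13={f} A23={c}
C dims 3,3; δ0: rk 2, SNF 1^2
Ȟ^0 = (3 − 2) − 0 = 1, so Ȟ^0 ≅ Z
Ȟ^1 = (3 − 0) − 2 = 1, so Ȟ^1 ≅ Z
Ȟ^2 = (0 − 0) − 0 = 0, so Ȟ^2 ≅ 0

Ȟ^0 = Z; Ȟ^1 = Z; Ȟ^2 = 0


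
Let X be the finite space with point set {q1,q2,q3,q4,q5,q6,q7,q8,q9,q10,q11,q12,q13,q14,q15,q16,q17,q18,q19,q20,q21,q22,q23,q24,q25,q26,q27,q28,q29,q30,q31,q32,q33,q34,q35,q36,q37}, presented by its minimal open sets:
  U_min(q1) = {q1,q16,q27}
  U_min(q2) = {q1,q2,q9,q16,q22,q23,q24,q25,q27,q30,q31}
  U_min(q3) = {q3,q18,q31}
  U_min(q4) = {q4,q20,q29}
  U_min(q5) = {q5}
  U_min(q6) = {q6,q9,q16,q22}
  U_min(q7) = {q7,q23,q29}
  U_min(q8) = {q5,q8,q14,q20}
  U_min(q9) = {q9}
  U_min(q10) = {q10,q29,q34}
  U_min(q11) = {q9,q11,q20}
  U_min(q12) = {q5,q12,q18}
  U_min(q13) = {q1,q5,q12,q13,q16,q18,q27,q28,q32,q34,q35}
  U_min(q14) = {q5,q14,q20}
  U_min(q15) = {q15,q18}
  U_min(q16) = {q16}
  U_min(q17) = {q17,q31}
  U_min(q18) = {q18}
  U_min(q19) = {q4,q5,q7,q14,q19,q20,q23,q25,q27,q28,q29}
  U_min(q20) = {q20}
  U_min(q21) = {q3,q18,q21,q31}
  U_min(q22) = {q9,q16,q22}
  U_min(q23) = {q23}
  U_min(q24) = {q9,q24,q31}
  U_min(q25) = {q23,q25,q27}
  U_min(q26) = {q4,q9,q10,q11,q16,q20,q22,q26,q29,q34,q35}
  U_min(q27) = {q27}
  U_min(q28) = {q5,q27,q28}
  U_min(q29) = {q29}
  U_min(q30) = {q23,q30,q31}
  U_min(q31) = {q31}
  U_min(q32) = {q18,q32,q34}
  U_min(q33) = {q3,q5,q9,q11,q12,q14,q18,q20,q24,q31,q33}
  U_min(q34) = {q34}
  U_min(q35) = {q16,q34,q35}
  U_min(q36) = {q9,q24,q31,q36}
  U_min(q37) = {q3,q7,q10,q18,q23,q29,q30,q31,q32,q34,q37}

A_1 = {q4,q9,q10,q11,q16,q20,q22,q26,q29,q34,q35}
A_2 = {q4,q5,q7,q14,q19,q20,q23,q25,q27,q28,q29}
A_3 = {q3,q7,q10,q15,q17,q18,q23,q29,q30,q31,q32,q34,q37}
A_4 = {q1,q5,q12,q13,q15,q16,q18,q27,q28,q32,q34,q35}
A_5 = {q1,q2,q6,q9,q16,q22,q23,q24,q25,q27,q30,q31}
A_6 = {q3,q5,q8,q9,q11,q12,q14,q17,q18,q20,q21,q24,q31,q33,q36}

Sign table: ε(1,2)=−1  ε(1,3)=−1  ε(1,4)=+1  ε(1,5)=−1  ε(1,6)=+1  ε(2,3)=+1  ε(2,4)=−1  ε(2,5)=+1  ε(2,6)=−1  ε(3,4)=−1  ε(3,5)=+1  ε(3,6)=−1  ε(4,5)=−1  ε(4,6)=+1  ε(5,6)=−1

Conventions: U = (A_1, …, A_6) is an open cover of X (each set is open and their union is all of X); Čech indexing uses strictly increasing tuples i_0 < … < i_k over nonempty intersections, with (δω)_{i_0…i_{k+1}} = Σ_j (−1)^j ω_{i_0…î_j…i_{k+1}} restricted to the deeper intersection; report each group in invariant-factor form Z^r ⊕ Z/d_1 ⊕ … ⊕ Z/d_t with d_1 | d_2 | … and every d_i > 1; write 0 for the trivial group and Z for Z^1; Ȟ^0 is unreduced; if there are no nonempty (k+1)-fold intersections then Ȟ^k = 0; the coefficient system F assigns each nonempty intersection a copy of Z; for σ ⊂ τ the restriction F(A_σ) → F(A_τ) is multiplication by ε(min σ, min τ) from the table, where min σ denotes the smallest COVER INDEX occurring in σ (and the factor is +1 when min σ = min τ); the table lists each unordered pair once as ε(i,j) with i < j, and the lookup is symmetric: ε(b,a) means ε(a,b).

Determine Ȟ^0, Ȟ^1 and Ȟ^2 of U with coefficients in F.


nerve of the cover:
  A12={q4,q20,q29} A13={q10,q29,q34} A14={q16,q34,q35} A15={q9,q16,q22} A16={q9,q11,q20} A23={q7,q23,q29} A24={q5,q27,q28} A25={q23,q25,q27} A26={q5,q14,q20} A34={q15,q18,q32,q34} A35={q23,q30,q31} A36={q3,q17,q18,q31} A45={q1,q16,q27} A46={q5,q12,q18} A56={q9,q24,q31}
  A123={q29} A126={q20} A134={q34} A145={q16} A156={q9} A235={q23} A245={q27} A246={q5} A346={q18} A356={q31}
C dims 6,15,10; δ0: rk 5, SNF 1^5; δ1: rk 10, SNF 1^9·2
Ȟ^0 = (6 − 5) − 0 = 1, so Ȟ^0 ≅ Z
Ȟ^1 = (15 − 10) − 5 = 0, so Ȟ^1 ≅ 0
Ȟ^2 = (10 − 0) − 10 = 0 plus torsion [2], so Ȟ^2 ≅ Z/2

Ȟ^0 ≅ Z, Ȟ^1 ≅ 0 and Ȟ^2 ≅ Z/2


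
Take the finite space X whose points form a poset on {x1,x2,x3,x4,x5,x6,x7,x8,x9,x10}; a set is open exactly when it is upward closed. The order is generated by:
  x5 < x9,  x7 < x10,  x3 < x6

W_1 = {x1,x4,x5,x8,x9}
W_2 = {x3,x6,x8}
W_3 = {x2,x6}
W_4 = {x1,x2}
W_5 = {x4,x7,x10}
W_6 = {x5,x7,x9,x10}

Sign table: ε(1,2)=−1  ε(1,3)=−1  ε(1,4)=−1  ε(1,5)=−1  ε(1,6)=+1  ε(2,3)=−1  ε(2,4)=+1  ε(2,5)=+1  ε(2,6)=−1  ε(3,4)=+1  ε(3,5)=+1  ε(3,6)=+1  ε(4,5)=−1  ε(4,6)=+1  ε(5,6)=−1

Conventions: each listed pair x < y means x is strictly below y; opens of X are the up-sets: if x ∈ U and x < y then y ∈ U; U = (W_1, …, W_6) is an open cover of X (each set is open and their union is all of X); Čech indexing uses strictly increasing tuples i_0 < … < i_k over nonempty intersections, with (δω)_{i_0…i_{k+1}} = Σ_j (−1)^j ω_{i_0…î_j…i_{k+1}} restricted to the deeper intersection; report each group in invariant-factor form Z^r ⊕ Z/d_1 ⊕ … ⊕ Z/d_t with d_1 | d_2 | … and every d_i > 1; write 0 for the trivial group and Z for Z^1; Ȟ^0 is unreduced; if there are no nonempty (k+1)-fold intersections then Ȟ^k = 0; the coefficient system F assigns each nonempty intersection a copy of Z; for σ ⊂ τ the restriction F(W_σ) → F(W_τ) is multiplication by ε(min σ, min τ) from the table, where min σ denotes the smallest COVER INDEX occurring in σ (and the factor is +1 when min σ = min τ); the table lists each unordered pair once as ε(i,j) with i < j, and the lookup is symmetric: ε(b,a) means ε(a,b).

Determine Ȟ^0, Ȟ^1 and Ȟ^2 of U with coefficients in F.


Ȟ^0 ≅ 0, Ȟ^1 ≅ Z ⊕ Z/2 and Ȟ^2 ≅ 0

intersection data:
  W12={x8} W14={x1} W15={x4} W16={x5,x9} W23={x6} W34={x2} W56={x7,x10}
C dims 6,7; δ0: rk 6, SNF 1^5·2
Ȟ^0 = (6 − 6) − 0 = 0, so Ȟ^0 ≅ 0
Ȟ^1 = (7 − 0) − 6 = 1 plus torsion [2], so Ȟ^1 ≅ Z ⊕ Z/2
Ȟ^2 = (0 − 0) − 0 = 0, so Ȟ^2 ≅ 0


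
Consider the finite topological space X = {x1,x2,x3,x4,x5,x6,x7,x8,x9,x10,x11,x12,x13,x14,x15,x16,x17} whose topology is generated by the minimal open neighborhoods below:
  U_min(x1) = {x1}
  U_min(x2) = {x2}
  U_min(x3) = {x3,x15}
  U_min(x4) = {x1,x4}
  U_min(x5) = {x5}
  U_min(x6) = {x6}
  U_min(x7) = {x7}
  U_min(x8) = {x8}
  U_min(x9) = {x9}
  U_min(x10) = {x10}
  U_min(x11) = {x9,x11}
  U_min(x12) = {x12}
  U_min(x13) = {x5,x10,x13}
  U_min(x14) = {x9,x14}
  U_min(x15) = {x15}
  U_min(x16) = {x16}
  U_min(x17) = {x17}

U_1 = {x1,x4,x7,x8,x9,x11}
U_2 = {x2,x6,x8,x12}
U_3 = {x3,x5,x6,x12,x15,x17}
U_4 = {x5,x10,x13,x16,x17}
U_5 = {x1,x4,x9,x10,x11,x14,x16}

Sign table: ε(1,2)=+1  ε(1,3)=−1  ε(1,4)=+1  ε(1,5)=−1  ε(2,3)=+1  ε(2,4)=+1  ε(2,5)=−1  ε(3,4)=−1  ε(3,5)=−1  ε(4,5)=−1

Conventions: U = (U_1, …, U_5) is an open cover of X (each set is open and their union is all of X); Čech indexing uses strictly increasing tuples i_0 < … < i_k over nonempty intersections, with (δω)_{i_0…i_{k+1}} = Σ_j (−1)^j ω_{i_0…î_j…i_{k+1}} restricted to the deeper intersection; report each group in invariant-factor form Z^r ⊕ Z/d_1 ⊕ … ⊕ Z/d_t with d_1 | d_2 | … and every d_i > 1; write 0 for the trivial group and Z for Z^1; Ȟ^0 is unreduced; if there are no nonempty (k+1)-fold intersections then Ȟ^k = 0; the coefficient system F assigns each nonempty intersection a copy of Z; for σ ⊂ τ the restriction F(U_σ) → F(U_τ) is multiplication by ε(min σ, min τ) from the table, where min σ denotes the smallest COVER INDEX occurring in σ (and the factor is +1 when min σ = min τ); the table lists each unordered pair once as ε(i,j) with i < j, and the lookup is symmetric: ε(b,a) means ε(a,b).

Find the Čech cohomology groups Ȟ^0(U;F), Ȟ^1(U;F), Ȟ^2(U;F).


nerve simplices:
  U12={x8} U15={x1,x4,x9,x11} U23={x6,x12} U34={x5,x17} U45={x10,x16}
C dims 5,5; δ0: rk 5, SNF 1^4·2
degree 0: 5−5−0 = 0 → Ȟ^0 ≅ 0
degree 1: 5−0−5 = 0 plus torsion [2] → Ȟ^1 ≅ Z/2
degree 2: 0−0−0 = 0 → Ȟ^2 ≅ 0

Ȟ^0(U;F) ≅ 0, Ȟ^1(U;F) ≅ Z/2, Ȟ^2(U;F) ≅ 0


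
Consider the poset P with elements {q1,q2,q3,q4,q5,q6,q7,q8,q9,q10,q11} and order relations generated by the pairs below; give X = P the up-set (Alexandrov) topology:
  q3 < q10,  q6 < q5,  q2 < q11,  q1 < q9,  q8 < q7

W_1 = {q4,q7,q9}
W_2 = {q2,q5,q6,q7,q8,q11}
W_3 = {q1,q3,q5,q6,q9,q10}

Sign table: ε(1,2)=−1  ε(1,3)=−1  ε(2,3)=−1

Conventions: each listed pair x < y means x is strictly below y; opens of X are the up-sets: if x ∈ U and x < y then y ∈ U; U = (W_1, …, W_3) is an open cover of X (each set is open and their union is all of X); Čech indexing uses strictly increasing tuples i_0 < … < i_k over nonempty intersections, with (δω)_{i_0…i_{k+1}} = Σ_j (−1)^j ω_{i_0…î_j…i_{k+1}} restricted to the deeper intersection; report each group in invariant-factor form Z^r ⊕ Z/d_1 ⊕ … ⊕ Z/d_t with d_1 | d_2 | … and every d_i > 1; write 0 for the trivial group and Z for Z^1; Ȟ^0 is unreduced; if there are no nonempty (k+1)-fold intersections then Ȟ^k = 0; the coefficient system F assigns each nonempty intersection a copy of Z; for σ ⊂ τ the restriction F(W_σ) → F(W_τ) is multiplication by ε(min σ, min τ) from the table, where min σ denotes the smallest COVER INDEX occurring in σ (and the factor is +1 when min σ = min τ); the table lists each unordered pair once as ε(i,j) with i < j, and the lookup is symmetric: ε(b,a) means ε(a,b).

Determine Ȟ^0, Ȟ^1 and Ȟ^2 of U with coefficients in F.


nerve simplices:
  W12={q7} W13={q9} W23={q5,q6}
C dims 3,3; δ0: rk 3, SNF 1^2·2
degree 0: 3−3−0 = 0 → Ȟ^0 ≅ 0
degree 1: 3−0−3 = 0 plus torsion [2] → Ȟ^1 ≅ Z/2
degree 2: 0−0−0 = 0 → Ȟ^2 ≅ 0

Ȟ^0 ≅ 0; Ȟ^1 ≅ Z/2; Ȟ^2 ≅ 0


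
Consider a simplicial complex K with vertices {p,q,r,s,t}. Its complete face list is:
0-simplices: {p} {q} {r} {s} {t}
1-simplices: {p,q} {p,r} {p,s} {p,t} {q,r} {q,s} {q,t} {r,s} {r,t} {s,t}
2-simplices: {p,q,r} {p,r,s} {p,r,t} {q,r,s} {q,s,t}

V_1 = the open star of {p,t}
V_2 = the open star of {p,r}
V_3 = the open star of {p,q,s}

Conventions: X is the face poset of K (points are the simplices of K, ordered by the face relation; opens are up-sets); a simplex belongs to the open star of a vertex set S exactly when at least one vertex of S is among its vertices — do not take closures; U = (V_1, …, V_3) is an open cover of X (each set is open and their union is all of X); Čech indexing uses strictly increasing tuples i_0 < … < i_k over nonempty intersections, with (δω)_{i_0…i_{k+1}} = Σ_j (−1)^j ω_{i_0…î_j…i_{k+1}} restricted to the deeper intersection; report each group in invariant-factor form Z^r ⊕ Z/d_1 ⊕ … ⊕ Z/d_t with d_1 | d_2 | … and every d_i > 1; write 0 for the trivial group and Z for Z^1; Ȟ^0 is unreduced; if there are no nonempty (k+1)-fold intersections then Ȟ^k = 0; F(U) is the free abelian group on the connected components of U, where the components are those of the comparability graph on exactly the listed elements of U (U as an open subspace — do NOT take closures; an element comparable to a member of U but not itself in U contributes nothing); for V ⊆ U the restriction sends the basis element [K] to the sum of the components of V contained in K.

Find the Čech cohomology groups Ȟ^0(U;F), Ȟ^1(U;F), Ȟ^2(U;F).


intersection data:
  V1={{p},{t},{p,q},{p,r},{p,s},{p,t},{q,t},{r,t},{s,t},{p,q,r},{p,r,s},{p,r,t},{q,s,t}} V2={{p},{r},{p,q},{p,r},{p,s},{p,t},{q,r},{r,s},{r,t},{p,q,r},{p,r,s},{p,r,t},{q,r,s}} V3={{p},{q},{s},{p,q},{p,r},{p,s},{p,t},{q,r},{q,s},{q,t},{r,s},{s,t},{p,q,r},{p,r,s},{p,r,t},{q,r,s},{q,s,t}}
  V12={{p},{p,q},{p,r},{p,s},{p,t},{r,t},{p,q,r},{p,r,s},{p,r,t}} V13={{p},{p,q},{p,r},{p,s},{p,t},{q,t},{s,t},{p,q,r},{p,r,s},{p,r,t},{q,s,t}} V23={{p},{p,q},{p,r},{p,s},{p,t},{q,r},{r,s},{p,q,r},{p,r,s},{p,r,t},{q,r,s}}
  V123={{p},{p,q},{p,r},{p,s},{p,t},{p,q,r},{p,r,s},{p,r,t}}
components per intersection:
  V1: {{p},{t},{p,q},{p,r},{p,s},{p,t},{q,t},{r,t},{s,t},{p,q,r},{p,r,s},{p,r,t},{q,s,t}}
  V2: {{p},{r},{p,q},{p,r},{p,s},{p,t},{q,r},{r,s},{r,t},{p,q,r},{p,r,s},{p,r,t},{q,r,s}}
  V3: {{p},{q},{s},{p,q},{p,r},{p,s},{p,t},{q,r},{q,s},{q,t},{r,s},{s,t},{p,q,r},{p,r,s},{p,r,t},{q,r,s},{q,s,t}}
  V12: {{p},{p,q},{p,r},{p,s},{p,t},{r,t},{p,q,r},{p,r,s},{p,r,t}}
  V13: {{p},{p,q},{p,r},{p,s},{p,t},{p,q,r},{p,r,s},{p,r,t}} {{q,t},{s,t},{q,s,t}}
  V23: {{p},{p,q},{p,r},{p,s},{p,t},{q,r},{r,s},{p,q,r},{p,r,s},{p,r,t},{q,r,s}}
  V123: {{p},{p,q},{p,r},{p,s},{p,t},{p,q,r},{p,r,s},{p,r,t}}
C dims 3,4,1; δ0: rk 2, SNF 1^2; δ1: rk 1, SNF 1^1
Ȟ^0 = (3 − 2) − 0 = 1, so Ȟ^0 ≅ Z
Ȟ^1 = (4 − 1) − 2 = 1, so Ȟ^1 ≅ Z
Ȟ^2 = (1 − 0) − 1 = 0, so Ȟ^2 ≅ 0

Ȟ^0 ≅ Z; Ȟ^1 ≅ Z; Ȟ^2 ≅ 0


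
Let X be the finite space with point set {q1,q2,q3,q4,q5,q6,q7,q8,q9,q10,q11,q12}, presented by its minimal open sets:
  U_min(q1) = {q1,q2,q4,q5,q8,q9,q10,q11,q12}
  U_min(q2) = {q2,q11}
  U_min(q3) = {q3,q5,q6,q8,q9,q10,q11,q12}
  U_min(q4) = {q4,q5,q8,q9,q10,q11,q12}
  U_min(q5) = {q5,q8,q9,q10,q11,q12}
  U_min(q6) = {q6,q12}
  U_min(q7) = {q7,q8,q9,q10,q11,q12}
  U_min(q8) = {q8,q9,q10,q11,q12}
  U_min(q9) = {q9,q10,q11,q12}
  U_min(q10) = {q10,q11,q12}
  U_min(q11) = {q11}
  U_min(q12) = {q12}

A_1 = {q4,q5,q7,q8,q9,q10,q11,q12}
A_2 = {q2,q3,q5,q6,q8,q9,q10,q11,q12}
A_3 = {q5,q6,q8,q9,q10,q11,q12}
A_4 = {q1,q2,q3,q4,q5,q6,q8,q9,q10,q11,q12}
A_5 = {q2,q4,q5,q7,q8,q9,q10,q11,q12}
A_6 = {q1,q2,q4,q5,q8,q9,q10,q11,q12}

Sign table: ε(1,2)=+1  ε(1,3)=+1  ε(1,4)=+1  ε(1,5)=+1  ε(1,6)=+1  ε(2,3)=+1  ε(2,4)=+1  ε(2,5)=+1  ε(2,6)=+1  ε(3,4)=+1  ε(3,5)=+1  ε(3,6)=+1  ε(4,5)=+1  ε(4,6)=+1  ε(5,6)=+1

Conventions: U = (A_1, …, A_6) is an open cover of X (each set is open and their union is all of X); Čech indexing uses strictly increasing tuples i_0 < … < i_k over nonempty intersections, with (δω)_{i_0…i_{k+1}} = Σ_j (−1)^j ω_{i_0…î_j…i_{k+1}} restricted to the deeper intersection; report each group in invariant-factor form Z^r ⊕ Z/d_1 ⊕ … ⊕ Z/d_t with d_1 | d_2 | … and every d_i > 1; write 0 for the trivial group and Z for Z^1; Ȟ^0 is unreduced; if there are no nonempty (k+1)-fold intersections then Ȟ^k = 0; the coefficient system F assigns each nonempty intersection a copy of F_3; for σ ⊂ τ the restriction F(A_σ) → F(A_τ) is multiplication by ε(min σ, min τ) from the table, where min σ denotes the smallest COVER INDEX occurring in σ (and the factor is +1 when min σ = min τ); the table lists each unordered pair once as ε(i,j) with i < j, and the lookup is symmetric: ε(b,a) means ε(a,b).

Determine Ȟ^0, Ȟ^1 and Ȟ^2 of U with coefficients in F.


Ȟ^0 ≅ Z/3, Ȟ^1 ≅ 0, Ȟ^2 ≅ 0

nonempty overlaps:
  A12={q5,q8,q9,q10,q11,q12} A13={q5,q8,q9,q10,q11,q12} A14={q4,q5,q8,q9,q10,q11,q12} A15={q4,q5,q7,q8,q9,q10,q11,q12} A16={q4,q5,q8,q9,q10,q11,q12} A23={q5,q6,q8,q9,q10,q11,q12} A24={q2,q3,q5,q6,q8,q9,q10,q11,q12} A25={q2,q5,q8,q9,q10,q11,q12} A26={q2,q5,q8,q9,q10,q11,q12} A34={q5,q6,q8,q9,q10,q11,q12} A35={q5,q8,q9,q10,q11,q12} A36={q5,q8,q9,q10,q11,q12} A45={q2,q4,q5,q8,q9,q10,q11,q12} A46={q1,q2,q4,q5,q8,q9,q10,q11,q12} A56={q2,q4,q5,q8,q9,q10,q11,q12}
  A123={q5,q8,q9,q10,q11,q12} A124={q5,q8,q9,q10,q11,q12} A125={q5,q8,q9,q10,q11,q12} A126={q5,q8,q9,q10,q11,q12} A134={q5,q8,q9,q10,q11,q12} A135={q5,q8,q9,q10,q11,q12} A136={q5,q8,q9,q10,q11,q12} A145={q4,q5,q8,q9,q10,q11,q12} A146={q4,q5,q8,q9,q10,q11,q12} A156={q4,q5,q8,q9,q10,q11,q12} A234={q5,q6,q8,q9,q10,q11,q12} A235={q5,q8,q9,q10,q11,q12} A236={q5,q8,q9,q10,q11,q12} A245={q2,q5,q8,q9,q10,q11,q12} A246={q2,q5,q8,q9,q10,q11,q12} A256={q2,q5,q8,q9,q10,q11,q12} A345={q5,q8,q9,q10,q11,q12} A346={q5,q8,q9,q10,q11,q12} A356={q5,q8,q9,q10,q11,q12} A456={q2,q4,q5,q8,q9,q10,q11,q12}
  A1234={q5,q8,q9,q10,q11,q12} A1235={q5,q8,q9,q10,q11,q12} A1236={q5,q8,q9,q10,q11,q12} A1245={q5,q8,q9,q10,q11,q12} A1246={q5,q8,q9,q10,q11,q12} A1256={q5,q8,q9,q10,q11,q12} A1345={q5,q8,q9,q10,q11,q12} A1346={q5,q8,q9,q10,q11,q12} A1356={q5,q8,q9,q10,q11,q12} A1456={q4,q5,q8,q9,q10,q11,q12} A2345={q5,q8,q9,q10,q11,q12} A2346={q5,q8,q9,q10,q11,q12} A2356={q5,q8,q9,q10,q11,q12} A2456={q2,q5,q8,q9,q10,q11,q12} A3456={q5,q8,q9,q10,q11,q12}
  A12345={q5,q8,q9,q10,q11,q12} A12346={q5,q8,q9,q10,q11,q12} A12356={q5,q8,q9,q10,q11,q12} A12456={q5,q8,q9,q10,q11,q12} A13456={q5,q8,q9,q10,q11,q12} A23456={q5,q8,q9,q10,q11,q12}
  A123456={q5,q8,q9,q10,q11,q12}
C dims 6,15,20,15; δ0: rk_F3 5; δ1: rk_F3 10; δ2: rk_F3 10
degree 0: 6−5−0 = 1 → Ȟ^0 ≅ Z/3
degree 1: 15−10−5 = 0 → Ȟ^1 ≅ 0
degree 2: 20−10−10 = 0 → Ȟ^2 ≅ 0


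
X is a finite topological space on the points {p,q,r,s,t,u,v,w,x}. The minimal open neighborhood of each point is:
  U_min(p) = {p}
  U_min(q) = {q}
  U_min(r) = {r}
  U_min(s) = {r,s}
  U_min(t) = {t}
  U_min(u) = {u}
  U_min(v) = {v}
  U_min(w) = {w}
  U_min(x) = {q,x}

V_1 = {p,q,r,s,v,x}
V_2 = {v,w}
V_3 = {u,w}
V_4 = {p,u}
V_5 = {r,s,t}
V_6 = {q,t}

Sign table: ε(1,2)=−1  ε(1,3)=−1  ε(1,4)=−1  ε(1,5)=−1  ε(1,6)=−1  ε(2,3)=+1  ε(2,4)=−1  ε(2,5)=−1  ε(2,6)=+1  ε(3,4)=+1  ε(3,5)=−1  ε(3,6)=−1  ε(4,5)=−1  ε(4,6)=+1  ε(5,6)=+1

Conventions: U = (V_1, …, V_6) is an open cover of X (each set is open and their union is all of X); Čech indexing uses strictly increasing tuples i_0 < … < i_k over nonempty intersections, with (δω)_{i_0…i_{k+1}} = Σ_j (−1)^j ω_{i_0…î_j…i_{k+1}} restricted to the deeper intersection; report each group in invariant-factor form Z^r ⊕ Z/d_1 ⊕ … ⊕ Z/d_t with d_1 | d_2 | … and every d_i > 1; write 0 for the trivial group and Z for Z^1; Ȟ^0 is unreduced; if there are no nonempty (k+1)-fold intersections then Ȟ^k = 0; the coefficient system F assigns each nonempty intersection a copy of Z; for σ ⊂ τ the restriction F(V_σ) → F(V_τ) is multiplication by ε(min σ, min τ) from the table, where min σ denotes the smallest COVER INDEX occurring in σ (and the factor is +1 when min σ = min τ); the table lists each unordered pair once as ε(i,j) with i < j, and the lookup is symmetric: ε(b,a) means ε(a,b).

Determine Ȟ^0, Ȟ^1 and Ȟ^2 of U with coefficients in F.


nerve of the cover:
  V12={v} V14={p} V15={r,s} V16={q} V23={w} V34={u} V56={t}
C dims 6,7; δ0: rk 5, SNF 1^5
Ȟ^0 = (6 − 5) − 0 = 1, so Ȟ^0 ≅ Z
Ȟ^1 = (7 − 0) − 5 = 2, so Ȟ^1 ≅ Z^2
Ȟ^2 = (0 − 0) − 0 = 0, so Ȟ^2 ≅ 0

Ȟ^0(U;F) ≅ Z, Ȟ^1(U;F) ≅ Z^2, Ȟ^2(U;F) ≅ 0


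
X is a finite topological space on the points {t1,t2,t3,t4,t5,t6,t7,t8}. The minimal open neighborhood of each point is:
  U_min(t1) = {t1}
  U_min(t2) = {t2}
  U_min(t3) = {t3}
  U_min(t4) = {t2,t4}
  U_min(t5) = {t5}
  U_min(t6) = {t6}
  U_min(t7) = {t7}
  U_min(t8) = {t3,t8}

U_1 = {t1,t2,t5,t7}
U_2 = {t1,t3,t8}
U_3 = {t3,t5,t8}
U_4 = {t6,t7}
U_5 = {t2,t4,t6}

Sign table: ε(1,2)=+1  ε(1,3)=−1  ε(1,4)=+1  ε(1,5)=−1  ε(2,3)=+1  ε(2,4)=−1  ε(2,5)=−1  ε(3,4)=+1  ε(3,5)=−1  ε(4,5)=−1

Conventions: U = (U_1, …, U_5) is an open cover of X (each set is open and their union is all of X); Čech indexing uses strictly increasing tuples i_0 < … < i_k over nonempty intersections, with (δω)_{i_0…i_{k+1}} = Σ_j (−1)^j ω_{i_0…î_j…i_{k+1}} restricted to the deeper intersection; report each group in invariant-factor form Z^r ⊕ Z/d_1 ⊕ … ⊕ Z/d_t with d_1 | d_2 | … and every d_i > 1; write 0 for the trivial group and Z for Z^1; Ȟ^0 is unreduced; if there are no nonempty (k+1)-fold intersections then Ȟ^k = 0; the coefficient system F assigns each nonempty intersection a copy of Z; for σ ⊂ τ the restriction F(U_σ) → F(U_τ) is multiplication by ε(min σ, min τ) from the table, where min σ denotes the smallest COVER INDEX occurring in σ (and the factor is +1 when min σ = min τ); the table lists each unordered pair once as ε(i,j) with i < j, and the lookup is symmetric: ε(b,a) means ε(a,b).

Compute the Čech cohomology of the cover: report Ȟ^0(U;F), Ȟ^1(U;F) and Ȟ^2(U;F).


cover nerve:
  U12={t1} U13={t5} U14={t7} U15={t2} U23={t3,t8} U45={t6}
C dims 5,6; δ0: rk 5, SNF 1^4·2
Ȟ^0: (5−5)−0=0 ⇒ 0
Ȟ^1: (6−0)−5=1 plus torsion [2] ⇒ Z ⊕ Z/2
Ȟ^2: (0−0)−0=0 ⇒ 0

Ȟ^0 = 0; Ȟ^1 = Z ⊕ Z/2; Ȟ^2 = 0


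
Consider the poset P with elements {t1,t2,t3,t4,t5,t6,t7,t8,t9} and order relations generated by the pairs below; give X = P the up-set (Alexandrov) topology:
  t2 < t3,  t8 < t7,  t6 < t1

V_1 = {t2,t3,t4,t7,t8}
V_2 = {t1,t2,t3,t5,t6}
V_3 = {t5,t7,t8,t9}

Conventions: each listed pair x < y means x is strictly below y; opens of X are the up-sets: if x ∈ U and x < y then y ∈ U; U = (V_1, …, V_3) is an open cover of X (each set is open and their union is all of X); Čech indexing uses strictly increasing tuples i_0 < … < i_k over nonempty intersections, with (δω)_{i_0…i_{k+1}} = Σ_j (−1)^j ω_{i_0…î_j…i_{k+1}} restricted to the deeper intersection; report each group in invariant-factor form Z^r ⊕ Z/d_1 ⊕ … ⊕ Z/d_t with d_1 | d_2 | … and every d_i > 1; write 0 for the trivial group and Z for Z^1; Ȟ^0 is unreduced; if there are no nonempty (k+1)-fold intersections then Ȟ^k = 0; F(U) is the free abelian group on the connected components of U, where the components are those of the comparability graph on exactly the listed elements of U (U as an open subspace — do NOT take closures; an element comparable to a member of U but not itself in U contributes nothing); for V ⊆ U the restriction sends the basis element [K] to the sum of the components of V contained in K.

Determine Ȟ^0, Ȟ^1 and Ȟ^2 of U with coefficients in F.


nonempty intersections:
  V12={t2,t3} V13={t7,t8} V23={t5}
components per intersection:
  V1: {t2,t3} {t4} {t7,t8}
  V2: {t1,t6} {t2,t3} {t5}
  V3: {t5} {t7,t8} {t9}
  V12: {t2,t3}
  V13: {t7,t8}
  V23: {t5}
C dims 9,3; δ0: rk 3, SNF 1^3
Ȟ^0: (9−3)−0=6 ⇒ Z^6
Ȟ^1: (3−0)−3=0 ⇒ 0
Ȟ^2: (0−0)−0=0 ⇒ 0

Ȟ^0 = Z^6, Ȟ^1 = 0, Ȟ^2 = 0


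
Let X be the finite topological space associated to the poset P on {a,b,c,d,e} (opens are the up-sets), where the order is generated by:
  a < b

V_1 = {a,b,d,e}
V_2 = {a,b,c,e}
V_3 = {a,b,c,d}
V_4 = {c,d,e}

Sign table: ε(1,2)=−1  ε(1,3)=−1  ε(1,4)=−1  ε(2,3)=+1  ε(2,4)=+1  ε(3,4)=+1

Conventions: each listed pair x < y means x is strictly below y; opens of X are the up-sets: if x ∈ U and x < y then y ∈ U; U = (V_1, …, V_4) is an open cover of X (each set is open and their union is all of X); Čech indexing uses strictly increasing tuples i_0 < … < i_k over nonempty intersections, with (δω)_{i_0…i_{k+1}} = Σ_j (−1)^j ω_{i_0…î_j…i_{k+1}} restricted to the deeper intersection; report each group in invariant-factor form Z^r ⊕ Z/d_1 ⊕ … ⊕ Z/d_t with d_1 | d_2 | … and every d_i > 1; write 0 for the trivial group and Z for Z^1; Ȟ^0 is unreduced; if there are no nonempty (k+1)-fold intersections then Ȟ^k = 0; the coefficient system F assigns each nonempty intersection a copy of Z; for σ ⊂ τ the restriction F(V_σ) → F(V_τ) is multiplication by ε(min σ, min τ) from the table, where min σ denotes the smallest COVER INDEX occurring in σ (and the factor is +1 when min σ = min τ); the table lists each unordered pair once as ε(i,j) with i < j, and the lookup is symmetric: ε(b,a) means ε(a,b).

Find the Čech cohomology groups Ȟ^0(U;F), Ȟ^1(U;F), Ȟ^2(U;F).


intersection data:
  V12={a,b,e} V13={a,b,d} V14={d,e} V23={a,b,c} V24={c,e} V34={c,d}
  V123={a,b} V124={e} V134={d} V234={c}
C dims 4,6,4; δ0: rk 3, SNF 1^3; δ1: rk 3, SNF 1^3
Ȟ^0 = (4 − 3) − 0 = 1, so Ȟ^0 ≅ Z
Ȟ^1 = (6 − 3) − 3 = 0, so Ȟ^1 ≅ 0
Ȟ^2 = (4 − 0) − 3 = 1, so Ȟ^2 ≅ Z

Ȟ^0 ≅ Z,  Ȟ^1 ≅ 0,  Ȟ^2 ≅ Z


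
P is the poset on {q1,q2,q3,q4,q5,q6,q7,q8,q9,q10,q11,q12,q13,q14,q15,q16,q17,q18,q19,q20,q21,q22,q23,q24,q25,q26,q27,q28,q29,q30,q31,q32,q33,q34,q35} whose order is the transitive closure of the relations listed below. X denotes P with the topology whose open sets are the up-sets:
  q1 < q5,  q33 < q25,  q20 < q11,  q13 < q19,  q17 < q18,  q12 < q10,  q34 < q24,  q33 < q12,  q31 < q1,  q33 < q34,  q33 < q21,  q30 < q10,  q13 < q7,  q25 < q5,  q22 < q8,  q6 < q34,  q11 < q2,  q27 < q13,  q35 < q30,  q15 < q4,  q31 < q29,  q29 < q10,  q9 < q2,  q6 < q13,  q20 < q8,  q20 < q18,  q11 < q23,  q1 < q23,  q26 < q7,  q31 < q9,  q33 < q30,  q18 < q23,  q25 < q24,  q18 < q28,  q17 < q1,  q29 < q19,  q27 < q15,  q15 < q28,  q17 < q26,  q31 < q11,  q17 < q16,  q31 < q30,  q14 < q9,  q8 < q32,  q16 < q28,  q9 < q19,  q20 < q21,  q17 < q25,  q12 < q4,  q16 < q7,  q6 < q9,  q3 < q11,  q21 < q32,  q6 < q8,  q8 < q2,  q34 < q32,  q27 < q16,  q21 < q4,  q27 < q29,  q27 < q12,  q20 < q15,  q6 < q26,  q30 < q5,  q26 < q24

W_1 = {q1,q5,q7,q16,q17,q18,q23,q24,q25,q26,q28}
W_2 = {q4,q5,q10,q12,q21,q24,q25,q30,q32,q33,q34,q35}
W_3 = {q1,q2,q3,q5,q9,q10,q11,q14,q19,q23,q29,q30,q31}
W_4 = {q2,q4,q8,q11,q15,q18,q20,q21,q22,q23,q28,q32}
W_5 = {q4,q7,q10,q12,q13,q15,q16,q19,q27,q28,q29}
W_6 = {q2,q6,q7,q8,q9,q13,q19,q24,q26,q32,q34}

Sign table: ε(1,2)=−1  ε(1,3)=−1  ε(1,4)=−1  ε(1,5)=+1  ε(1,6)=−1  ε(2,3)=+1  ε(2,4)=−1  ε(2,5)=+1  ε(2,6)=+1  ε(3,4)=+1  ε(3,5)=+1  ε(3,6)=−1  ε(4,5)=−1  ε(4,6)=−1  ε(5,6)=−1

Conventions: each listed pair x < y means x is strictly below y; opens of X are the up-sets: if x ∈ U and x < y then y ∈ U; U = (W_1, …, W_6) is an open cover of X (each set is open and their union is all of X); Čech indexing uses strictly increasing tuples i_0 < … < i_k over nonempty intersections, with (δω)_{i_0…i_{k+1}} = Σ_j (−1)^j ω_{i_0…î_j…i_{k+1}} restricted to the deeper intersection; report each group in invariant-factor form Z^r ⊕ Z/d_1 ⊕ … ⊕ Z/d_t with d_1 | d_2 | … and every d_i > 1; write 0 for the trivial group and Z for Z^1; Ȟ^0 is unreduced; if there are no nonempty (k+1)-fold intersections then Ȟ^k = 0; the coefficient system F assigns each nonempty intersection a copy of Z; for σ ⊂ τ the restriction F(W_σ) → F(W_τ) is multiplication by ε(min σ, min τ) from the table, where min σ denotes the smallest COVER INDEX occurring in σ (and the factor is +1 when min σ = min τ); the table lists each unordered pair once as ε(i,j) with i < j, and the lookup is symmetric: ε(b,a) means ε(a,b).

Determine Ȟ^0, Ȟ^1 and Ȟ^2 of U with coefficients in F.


nonempty intersections:
  W12={q5,q24,q25} W13={q1,q5,q23} W14={q18,q23,q28} W15={q7,q16,q28} W16={q7,q24,q26} W23={q5,q10,q30} W24={q4,q21,q32} W25={q4,q10,q12} W26={q24,q32,q34} W34={q2,q11,q23} W35={q10,q19,q29} W36={q2,q9,q19} W45={q4,q15,q28} W46={q2,q8,q32} W56={q7,q13,q19}
  W123={q5} W126={q24} W134={q23} W145={q28} W156={q7} W235={q10} W245={q4} W246={q32} W346={q2} W356={q19}
C dims 6,15,10; δ0: rk 6, SNF 1^5·2; δ1: rk 9, SNF 1^9
Ȟ^0: (6−6)−0=0 ⇒ 0
Ȟ^1: (15−9)−6=0 plus torsion [2] ⇒ Z/2
Ȟ^2: (10−0)−9=1 ⇒ Z

Ȟ^0 = 0, Ȟ^1 = Z/2, Ȟ^2 = Z
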